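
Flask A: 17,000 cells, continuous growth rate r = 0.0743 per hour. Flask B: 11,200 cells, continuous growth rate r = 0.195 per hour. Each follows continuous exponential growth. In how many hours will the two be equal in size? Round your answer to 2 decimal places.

t ≈ 3.46 hours

17000·e^(0.0743t) = 11200·e^(0.195t)
17000/11200 = e^((0.195 − 0.0743)t) → ln(1.51786) = 0.1207·t
t = 0.4173 / 0.1207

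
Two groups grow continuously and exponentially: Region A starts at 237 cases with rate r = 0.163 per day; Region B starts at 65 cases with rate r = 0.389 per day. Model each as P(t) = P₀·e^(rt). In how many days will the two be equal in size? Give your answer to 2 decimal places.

237·e^(0.163t) = 65·e^(0.389t)
237/65 = e^((0.389 − 0.163)t) → ln(3.64615) = 0.226·t
t = 1.29367 / 0.226

t ≈ 5.72 days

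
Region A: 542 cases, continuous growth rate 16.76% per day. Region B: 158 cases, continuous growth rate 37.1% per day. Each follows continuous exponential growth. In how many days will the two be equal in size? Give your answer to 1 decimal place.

t ≈ 6.1 days

542·e^(0.1676t) = 158·e^(0.371t)
542/158 = e^((0.371 − 0.1676)t) → ln(3.43038) = 0.2034·t
t = 1.23267 / 0.2034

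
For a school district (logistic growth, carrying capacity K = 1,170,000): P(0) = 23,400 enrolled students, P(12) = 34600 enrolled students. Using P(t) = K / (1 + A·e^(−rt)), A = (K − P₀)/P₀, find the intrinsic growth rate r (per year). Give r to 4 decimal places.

r ≈ 0.0334 per year

A = (1170000 − 23400)/23400 = 49
34600 = 1170000/(1 + 49·e^(−r·12)) → e^(−12r) = (33.81503 − 1)/49 = 0.669694
r = −ln(0.669694)/12 = 0.40093/12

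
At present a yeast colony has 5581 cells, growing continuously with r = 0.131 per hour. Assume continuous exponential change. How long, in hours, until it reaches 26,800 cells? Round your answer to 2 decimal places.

26800 = 5581 · e^(0.131·t)
t = ln(26800/5581) / 0.131 = ln(4.80201) / 0.131 = 1.56903 / 0.131

t ≈ 11.98 hours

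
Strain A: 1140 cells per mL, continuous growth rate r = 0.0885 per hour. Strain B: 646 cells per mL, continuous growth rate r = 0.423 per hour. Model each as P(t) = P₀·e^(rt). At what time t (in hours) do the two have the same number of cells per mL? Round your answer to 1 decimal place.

1140·e^(0.0885t) = 646·e^(0.423t)
1140/646 = e^((0.423 − 0.0885)t) → ln(1.76471) = 0.3345·t
t = 0.56798 / 0.3345

t ≈ 1.7 hours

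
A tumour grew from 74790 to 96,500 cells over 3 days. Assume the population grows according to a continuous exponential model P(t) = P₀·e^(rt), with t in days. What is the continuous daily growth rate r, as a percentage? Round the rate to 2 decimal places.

r ≈ 8.50% per day

96500 = 74790 · e^(r·3)
e^(3r) = 96500/74790 = 1.29028
r = ln(1.29028) / 3 = 0.25486 / 3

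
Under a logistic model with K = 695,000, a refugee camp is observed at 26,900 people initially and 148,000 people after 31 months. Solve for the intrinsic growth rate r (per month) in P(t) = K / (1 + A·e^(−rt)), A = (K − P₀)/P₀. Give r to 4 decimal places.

r ≈ 0.0615 per month

A = (695000 − 26900)/26900 = 24.83643
148000 = 695000/(1 + 24.83643·e^(−r·31)) → e^(−31r) = (4.69595 − 1)/24.83643 = 0.148811
r = −ln(0.148811)/31 = 1.90508/31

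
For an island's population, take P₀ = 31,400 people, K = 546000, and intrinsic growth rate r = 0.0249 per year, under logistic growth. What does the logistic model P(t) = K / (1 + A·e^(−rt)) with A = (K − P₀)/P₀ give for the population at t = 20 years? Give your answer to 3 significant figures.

A = (546000 − 31400)/31400 = 16.38854
P(20) = 546000 / (1 + 16.38854·e^(−0.0249·20)) = 546000 / (1 + 16.38854·0.607745)
= 546000 / 10.96005 ≈ 49817.29

≈ 49,800 people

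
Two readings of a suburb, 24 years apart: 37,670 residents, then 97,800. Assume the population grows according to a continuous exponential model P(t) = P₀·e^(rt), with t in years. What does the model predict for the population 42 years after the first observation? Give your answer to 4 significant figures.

r = ln(97800/37670) / 24 ≈ 0.039753 per year
P(42) = 37670 · e^(0.039753·42) = 37670 · 5.31008 ≈ 200030.53

≈ 200,000 residents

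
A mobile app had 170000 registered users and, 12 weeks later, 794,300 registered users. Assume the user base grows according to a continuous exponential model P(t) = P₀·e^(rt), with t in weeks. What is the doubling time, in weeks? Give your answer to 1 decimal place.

doubling time ≈ 5.4 weeks

r = ln(794300/170000) / 12 = ln(4.67235) / 12 ≈ 0.128472 per week
doubling time = ln 2 / |r| = 0.69315 / 0.128472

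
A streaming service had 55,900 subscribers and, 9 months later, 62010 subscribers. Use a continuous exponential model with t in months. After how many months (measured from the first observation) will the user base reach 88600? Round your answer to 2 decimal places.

t ≈ 39.96 months

r = ln(62010/55900) / 9 ≈ 0.011526 per month
t = ln(88600/55900) / r = 0.46057 / 0.011526 ≈ 39.96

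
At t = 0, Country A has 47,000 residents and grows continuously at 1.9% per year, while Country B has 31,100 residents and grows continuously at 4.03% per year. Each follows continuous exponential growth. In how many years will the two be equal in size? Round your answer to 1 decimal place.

47000·e^(0.019t) = 31100·e^(0.0403t)
47000/31100 = e^((0.0403 − 0.019)t) → ln(1.51125) = 0.0213·t
t = 0.41294 / 0.0213

t ≈ 19.4 years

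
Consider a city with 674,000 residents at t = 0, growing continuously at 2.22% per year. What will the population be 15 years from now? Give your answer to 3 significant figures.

≈ 940,000 residents

P(15) = 674000 · e^(0.0222·15) = 674000 · e^(0.333)
= 674000 · 1.39515 ≈ 940329.28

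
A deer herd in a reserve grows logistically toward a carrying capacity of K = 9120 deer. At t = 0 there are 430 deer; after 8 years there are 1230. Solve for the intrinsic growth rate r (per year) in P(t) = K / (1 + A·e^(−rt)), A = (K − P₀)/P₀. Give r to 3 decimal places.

A = (9120 − 430)/430 = 20.2093
1230 = 9120/(1 + 20.2093·e^(−r·8)) → e^(−8r) = (7.41463 − 1)/20.2093 = 0.31741
r = −ln(0.31741)/8 = 1.14756/8

r ≈ 0.143 per year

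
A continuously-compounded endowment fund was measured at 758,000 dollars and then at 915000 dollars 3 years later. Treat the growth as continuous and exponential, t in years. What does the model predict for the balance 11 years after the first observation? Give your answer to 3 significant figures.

r = ln(915000/758000) / 3 ≈ 0.062747 per year
P(11) = 758000 · e^(0.062747·11) = 758000 · 1.99415 ≈ 1511562.57

≈ 1,510,000 dollars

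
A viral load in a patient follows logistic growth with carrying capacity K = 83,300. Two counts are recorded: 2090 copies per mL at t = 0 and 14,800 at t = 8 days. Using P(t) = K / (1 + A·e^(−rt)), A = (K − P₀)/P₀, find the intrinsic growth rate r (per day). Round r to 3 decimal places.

A = (83300 − 2090)/2090 = 38.85646
14800 = 83300/(1 + 38.85646·e^(−r·8)) → e^(−8r) = (5.62838 − 1)/38.85646 = 0.119115
r = −ln(0.119115)/8 = 2.12767/8

r ≈ 0.266 per day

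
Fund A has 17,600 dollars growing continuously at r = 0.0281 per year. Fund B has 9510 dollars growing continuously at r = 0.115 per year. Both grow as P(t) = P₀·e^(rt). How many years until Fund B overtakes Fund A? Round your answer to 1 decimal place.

17600·e^(0.0281t) = 9510·e^(0.115t)
17600/9510 = e^((0.115 − 0.0281)t) → ln(1.85068) = 0.0869·t
t = 0.61556 / 0.0869

t ≈ 7.1 years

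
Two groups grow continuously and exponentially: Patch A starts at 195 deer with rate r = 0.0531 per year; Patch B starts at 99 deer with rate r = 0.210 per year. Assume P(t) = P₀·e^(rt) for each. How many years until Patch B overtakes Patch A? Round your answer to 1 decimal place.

195·e^(0.0531t) = 99·e^(0.21t)
195/99 = e^((0.21 − 0.0531)t) → ln(1.9697) = 0.1569·t
t = 0.67788 / 0.1569

t ≈ 4.3 years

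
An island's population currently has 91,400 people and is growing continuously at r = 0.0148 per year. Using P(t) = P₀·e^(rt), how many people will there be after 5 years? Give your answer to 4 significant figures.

≈ 98,420 people

P(5) = 91400 · e^(0.0148·5) = 91400 · e^(0.074)
= 91400 · 1.07681 ≈ 98420.14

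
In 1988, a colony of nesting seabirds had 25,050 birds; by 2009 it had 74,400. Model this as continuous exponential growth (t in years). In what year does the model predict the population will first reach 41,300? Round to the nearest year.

year 1998

r = ln(74400/25050) / 21 = 1.08858/21 ≈ 0.051837 per year
t = ln(41300/25050) / r = 0.49999/0.051837 ≈ 9.65 years after 1988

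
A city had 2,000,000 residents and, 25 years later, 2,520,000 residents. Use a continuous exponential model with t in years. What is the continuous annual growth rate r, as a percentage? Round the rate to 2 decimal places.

r ≈ 0.92% per year

2520000 = 2000000 · e^(r·25)
e^(25r) = 2520000/2000000 = 1.26
r = ln(1.26) / 25 = 0.23111 / 25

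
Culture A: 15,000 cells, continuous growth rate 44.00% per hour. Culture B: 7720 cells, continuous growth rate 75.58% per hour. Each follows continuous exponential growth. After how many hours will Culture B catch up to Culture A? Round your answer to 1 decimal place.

15000·e^(0.44t) = 7720·e^(0.7558t)
15000/7720 = e^((0.7558 − 0.44)t) → ln(1.94301) = 0.3158·t
t = 0.66424 / 0.3158

t ≈ 2.1 hours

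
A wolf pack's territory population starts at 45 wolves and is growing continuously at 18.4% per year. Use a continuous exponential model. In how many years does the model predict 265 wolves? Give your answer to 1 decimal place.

265 = 45 · e^(0.184·t)
t = ln(265/45) / 0.184 = ln(5.88889) / 0.184 = 1.77307 / 0.184

t ≈ 9.6 years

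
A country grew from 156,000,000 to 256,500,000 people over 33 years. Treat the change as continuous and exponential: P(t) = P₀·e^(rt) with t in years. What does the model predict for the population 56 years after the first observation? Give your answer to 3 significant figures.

≈ 363,000,000 people

r = ln(256500000/156000000) / 33 ≈ 0.015069 per year
P(56) = 156000000 · e^(0.015069·56) = 156000000 · 2.32532 ≈ 362749545.17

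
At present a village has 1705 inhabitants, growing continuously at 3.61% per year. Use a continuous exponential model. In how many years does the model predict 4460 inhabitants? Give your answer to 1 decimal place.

4460 = 1705 · e^(0.0361·t)
t = ln(4460/1705) / 0.0361 = ln(2.61584) / 0.0361 = 0.96158 / 0.0361

t ≈ 26.6 years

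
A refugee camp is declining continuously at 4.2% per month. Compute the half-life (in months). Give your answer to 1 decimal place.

half-life ≈ 16.5 months

half-life = ln(2) / |r| = 0.69315 / 0.042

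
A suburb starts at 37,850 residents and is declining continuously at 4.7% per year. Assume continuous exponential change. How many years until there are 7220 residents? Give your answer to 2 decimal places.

7220 = 37850 · e^(-0.047·t)
t = ln(7220/37850) / -0.047 = ln(0.19075) / -0.047 = -1.65678 / -0.047

t ≈ 35.25 years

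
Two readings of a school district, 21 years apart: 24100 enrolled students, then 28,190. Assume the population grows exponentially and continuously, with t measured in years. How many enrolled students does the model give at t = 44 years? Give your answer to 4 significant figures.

≈ 33,470 enrolled students

r = ln(28190/24100) / 21 ≈ 0.007465 per year
P(44) = 24100 · e^(0.007465·44) = 24100 · 1.3888 ≈ 33470.08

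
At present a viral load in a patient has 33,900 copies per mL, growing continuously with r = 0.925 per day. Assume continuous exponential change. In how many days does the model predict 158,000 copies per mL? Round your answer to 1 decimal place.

t ≈ 1.7 days

158000 = 33900 · e^(0.925·t)
t = ln(158000/33900) / 0.925 = ln(4.66077) / 0.925 = 1.53918 / 0.925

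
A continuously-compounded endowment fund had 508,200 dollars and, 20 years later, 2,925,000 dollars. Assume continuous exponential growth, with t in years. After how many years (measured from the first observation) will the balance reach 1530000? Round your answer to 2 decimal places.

t ≈ 12.59 years

r = ln(2925000/508200) / 20 ≈ 0.087509 per year
t = ln(1530000/508200) / r = 1.10215 / 0.087509 ≈ 12.595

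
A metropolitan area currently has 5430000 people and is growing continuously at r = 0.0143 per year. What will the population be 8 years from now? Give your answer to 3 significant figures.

P(8) = 5430000 · e^(0.0143·8) = 5430000 · e^(0.1144)
= 5430000 · 1.1212 ≈ 6088118.8

≈ 6,090,000 people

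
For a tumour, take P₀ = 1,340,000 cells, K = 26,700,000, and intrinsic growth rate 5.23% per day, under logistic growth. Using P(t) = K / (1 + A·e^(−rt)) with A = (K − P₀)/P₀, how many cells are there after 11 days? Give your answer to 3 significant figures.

A = (26700000 − 1340000)/1340000 = 18.92537
P(11) = 26700000 / (1 + 18.92537·e^(−0.0523·11)) = 26700000 / (1 + 18.92537·0.562536)
= 26700000 / 11.64621 ≈ 2292592.26

≈ 2,290,000 cells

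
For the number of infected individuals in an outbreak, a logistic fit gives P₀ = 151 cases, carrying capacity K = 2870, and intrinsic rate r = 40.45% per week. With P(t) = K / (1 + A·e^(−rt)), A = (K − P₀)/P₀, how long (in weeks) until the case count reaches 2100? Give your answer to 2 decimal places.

t ≈ 9.63 weeks

A = (2870 − 151)/151 = 18.00662
2100 = 2870/(1 + 18.00662·e^(−0.4045t)) → 1 + 18.00662·e^(−0.4045t) = 1.36667
e^(−0.4045t) = 0.020363 → t = ln(49.10897)/0.4045 = 3.89404/0.4045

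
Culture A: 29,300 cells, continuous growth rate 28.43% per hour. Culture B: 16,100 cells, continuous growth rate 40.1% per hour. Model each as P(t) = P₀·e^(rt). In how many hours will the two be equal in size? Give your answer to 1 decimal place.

29300·e^(0.2843t) = 16100·e^(0.401t)
29300/16100 = e^((0.401 − 0.2843)t) → ln(1.81988) = 0.1167·t
t = 0.59877 / 0.1167

t ≈ 5.1 hours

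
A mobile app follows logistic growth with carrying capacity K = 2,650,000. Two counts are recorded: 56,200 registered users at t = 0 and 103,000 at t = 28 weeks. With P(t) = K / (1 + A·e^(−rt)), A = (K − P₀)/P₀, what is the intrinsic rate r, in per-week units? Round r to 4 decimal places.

A = (2650000 − 56200)/56200 = 46.15302
103000 = 2650000/(1 + 46.15302·e^(−r·28)) → e^(−28r) = (25.72816 − 1)/46.15302 = 0.535786
r = −ln(0.535786)/28 = 0.62402/28

r ≈ 0.0223 per week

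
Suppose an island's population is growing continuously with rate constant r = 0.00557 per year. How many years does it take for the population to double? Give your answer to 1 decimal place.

doubling time = ln(2) / |r| = 0.69315 / 0.00557

doubling time ≈ 124.4 years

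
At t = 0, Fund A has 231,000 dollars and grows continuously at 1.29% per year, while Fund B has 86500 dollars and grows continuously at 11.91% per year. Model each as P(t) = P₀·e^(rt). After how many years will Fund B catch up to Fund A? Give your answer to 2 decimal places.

t ≈ 9.25 years

231000·e^(0.0129t) = 86500·e^(0.1191t)
231000/86500 = e^((0.1191 − 0.0129)t) → ln(2.67052) = 0.1062·t
t = 0.98227 / 0.1062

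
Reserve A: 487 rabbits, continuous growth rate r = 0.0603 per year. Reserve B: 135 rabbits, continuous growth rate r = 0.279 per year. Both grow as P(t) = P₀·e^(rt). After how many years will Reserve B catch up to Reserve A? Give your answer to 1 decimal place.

487·e^(0.0603t) = 135·e^(0.279t)
487/135 = e^((0.279 − 0.0603)t) → ln(3.60741) = 0.2187·t
t = 1.28299 / 0.2187

t ≈ 5.9 years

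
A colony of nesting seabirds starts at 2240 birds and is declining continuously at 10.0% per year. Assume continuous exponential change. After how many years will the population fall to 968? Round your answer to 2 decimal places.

968 = 2240 · e^(-0.1·t)
t = ln(968/2240) / -0.1 = ln(0.43214) / -0.1 = -0.839 / -0.1

t ≈ 8.39 years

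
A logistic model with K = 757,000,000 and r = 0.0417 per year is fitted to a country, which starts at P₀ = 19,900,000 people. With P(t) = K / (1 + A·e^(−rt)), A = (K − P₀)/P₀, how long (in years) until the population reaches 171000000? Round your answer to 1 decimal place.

t ≈ 57.1 years

A = (757000000 − 19900000)/19900000 = 37.0402
171000000 = 757000000/(1 + 37.0402·e^(−0.0417t)) → 1 + 37.0402·e^(−0.0417t) = 4.4269
e^(−0.0417t) = 0.092518 → t = ln(10.80866)/0.0417 = 2.38035/0.0417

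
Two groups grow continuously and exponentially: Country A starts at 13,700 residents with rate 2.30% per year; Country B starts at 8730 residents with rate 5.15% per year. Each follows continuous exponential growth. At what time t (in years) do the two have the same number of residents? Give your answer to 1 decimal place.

t ≈ 15.8 years

13700·e^(0.023t) = 8730·e^(0.0515t)
13700/8730 = e^((0.0515 − 0.023)t) → ln(1.5693) = 0.0285·t
t = 0.45063 / 0.0285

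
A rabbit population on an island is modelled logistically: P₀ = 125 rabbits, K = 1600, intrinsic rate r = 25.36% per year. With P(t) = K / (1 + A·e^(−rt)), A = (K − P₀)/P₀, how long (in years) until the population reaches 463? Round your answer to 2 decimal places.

t ≈ 6.19 years

A = (1600 − 125)/125 = 11.8
463 = 1600/(1 + 11.8·e^(−0.2536t)) → 1 + 11.8·e^(−0.2536t) = 3.45572
e^(−0.2536t) = 0.208112 → t = ln(4.8051)/0.2536 = 1.56968/0.2536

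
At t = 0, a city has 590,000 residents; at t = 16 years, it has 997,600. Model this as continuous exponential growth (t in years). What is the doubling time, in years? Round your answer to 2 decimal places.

r = ln(997600/590000) / 16 = ln(1.69085) / 16 ≈ 0.032827 per year
doubling time = ln 2 / |r| = 0.69315 / 0.032827

doubling time ≈ 21.12 years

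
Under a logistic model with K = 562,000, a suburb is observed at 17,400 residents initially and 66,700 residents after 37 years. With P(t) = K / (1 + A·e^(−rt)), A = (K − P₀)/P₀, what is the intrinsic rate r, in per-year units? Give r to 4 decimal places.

r ≈ 0.0389 per year

A = (562000 − 17400)/17400 = 31.29885
66700 = 562000/(1 + 31.29885·e^(−r·37)) → e^(−37r) = (8.42579 − 1)/31.29885 = 0.237254
r = −ln(0.237254)/37 = 1.43862/37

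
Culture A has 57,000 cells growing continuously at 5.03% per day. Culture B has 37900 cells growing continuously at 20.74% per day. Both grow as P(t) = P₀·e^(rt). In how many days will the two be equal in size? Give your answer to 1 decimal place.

t ≈ 2.6 days

57000·e^(0.0503t) = 37900·e^(0.2074t)
57000/37900 = e^((0.2074 − 0.0503)t) → ln(1.50396) = 0.1571·t
t = 0.4081 / 0.1571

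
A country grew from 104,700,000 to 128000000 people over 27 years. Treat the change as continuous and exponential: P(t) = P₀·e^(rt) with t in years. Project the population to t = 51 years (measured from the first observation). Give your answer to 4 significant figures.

r = ln(128000000/104700000) / 27 ≈ 0.007442 per year
P(51) = 104700000 · e^(0.007442·51) = 104700000 · 1.46161 ≈ 153030267.26

≈ 153,000,000 people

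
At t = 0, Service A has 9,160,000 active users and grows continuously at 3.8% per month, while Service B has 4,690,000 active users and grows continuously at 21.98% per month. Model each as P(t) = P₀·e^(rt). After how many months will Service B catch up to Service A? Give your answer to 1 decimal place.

9160000·e^(0.038t) = 4690000·e^(0.2198t)
9160000/4690000 = e^((0.2198 − 0.038)t) → ln(1.95309) = 0.1818·t
t = 0.66941 / 0.1818

t ≈ 3.7 months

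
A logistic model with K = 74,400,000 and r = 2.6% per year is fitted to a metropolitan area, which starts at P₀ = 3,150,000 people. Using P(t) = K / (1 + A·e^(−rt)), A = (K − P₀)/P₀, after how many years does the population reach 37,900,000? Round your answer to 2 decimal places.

t ≈ 121.40 years

A = (74400000 − 3150000)/3150000 = 22.61905
37900000 = 74400000/(1 + 22.61905·e^(−0.026t)) → 1 + 22.61905·e^(−0.026t) = 1.96306
e^(−0.026t) = 0.042577 → t = ln(23.48663)/0.026 = 3.15643/0.026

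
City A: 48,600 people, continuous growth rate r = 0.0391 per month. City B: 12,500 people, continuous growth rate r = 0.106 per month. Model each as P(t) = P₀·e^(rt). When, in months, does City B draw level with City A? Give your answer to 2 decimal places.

48600·e^(0.0391t) = 12500·e^(0.106t)
48600/12500 = e^((0.106 − 0.0391)t) → ln(3.888) = 0.0669·t
t = 1.35789 / 0.0669

t ≈ 20.30 months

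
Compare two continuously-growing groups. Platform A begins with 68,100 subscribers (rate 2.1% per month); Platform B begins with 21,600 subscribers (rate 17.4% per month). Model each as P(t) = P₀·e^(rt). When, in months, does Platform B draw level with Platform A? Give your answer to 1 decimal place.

68100·e^(0.021t) = 21600·e^(0.174t)
68100/21600 = e^((0.174 − 0.021)t) → ln(3.15278) = 0.153·t
t = 1.14828 / 0.153

t ≈ 7.5 months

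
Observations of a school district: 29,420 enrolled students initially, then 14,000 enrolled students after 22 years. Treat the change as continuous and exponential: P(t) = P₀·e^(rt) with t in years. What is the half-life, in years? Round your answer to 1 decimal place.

r = ln(14000/29420) / 22 = ln(0.47587) / 22 ≈ -0.033755 per year
half-life = ln 2 / |r| = 0.69315 / 0.033755

half-life ≈ 20.5 years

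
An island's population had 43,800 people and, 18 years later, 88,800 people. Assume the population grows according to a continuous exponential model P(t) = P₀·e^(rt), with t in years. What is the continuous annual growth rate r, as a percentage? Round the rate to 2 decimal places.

r ≈ 3.93% per year

88800 = 43800 · e^(r·18)
e^(18r) = 88800/43800 = 2.0274
r = ln(2.0274) / 18 = 0.70675 / 18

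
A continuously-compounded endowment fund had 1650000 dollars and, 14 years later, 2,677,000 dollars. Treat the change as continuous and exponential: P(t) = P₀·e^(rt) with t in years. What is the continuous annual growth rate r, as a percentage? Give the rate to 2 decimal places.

r ≈ 3.46% per year

2677000 = 1650000 · e^(r·14)
e^(14r) = 2677000/1650000 = 1.62242
r = ln(1.62242) / 14 = 0.48392 / 14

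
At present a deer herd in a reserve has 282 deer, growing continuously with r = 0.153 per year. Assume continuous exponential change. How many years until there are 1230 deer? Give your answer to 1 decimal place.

t ≈ 9.6 years

1230 = 282 · e^(0.153·t)
t = ln(1230/282) / 0.153 = ln(4.3617) / 0.153 = 1.47286 / 0.153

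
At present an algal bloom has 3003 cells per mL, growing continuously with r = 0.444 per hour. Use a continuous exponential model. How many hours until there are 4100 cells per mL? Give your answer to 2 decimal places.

4100 = 3003 · e^(0.444·t)
t = ln(4100/3003) / 0.444 = ln(1.3653) / 0.444 = 0.31138 / 0.444

t ≈ 0.70 hours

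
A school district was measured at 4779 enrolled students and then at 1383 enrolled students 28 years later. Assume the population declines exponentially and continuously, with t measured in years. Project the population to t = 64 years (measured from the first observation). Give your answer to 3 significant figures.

r = ln(1383/4779) / 28 ≈ -0.044285 per year
P(64) = 4779 · e^(-0.044285·64) = 4779 · 0.05876 ≈ 280.83

≈ 281 enrolled students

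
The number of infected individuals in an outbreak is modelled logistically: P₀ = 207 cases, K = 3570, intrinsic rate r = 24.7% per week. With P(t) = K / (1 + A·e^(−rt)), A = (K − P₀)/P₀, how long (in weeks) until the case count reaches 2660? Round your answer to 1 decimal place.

A = (3570 − 207)/207 = 16.24638
2660 = 3570/(1 + 16.24638·e^(−0.247t)) → 1 + 16.24638·e^(−0.247t) = 1.34211
e^(−0.247t) = 0.021057 → t = ln(47.48941)/0.247 = 3.86051/0.247

t ≈ 15.6 weeks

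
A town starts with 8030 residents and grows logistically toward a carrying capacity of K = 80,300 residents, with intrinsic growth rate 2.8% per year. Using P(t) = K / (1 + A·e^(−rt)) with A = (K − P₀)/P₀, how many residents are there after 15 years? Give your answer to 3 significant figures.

A = (80300 − 8030)/8030 = 9
P(15) = 80300 / (1 + 9·e^(−0.028·15)) = 80300 / (1 + 9·0.657047)
= 80300 / 6.91342 ≈ 11615.09

≈ 11,600 residents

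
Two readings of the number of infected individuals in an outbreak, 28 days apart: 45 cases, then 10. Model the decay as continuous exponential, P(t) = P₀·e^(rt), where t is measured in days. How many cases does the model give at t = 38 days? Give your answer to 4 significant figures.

≈ 5.844 cases

r = ln(10/45) / 28 ≈ -0.053717 per day
P(38) = 45 · e^(-0.053717·38) = 45 · 0.12987 ≈ 5.84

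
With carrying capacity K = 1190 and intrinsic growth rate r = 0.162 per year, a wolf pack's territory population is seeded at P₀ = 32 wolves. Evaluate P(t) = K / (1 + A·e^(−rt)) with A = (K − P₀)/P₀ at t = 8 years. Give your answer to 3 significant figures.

≈ 109 wolves

A = (1190 − 32)/32 = 36.1875
P(8) = 1190 / (1 + 36.1875·e^(−0.162·8)) = 1190 / (1 + 36.1875·0.273624)
= 1190 / 10.90177 ≈ 109.16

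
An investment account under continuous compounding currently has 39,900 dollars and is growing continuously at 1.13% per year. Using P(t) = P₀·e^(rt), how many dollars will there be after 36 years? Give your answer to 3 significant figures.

P(36) = 39900 · e^(0.0113·36) = 39900 · e^(0.4068)
= 39900 · 1.502 ≈ 59929.95

≈ 59,900 dollars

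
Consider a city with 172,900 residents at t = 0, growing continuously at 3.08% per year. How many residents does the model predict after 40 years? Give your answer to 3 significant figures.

≈ 593,000 residents

P(40) = 172900 · e^(0.0308·40) = 172900 · e^(1.232)
= 172900 · 3.42808 ≈ 592714.83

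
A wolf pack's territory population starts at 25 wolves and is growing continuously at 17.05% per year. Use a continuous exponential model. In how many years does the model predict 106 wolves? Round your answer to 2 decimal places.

106 = 25 · e^(0.1705·t)
t = ln(106/25) / 0.1705 = ln(4.24) / 0.1705 = 1.44456 / 0.1705

t ≈ 8.47 years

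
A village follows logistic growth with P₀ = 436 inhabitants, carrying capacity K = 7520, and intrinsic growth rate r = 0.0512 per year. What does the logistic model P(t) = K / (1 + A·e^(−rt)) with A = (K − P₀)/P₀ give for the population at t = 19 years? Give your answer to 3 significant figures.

≈ 1,050 inhabitants

A = (7520 − 436)/436 = 16.24771
P(19) = 7520 / (1 + 16.24771·e^(−0.0512·19)) = 7520 / (1 + 16.24771·0.378023)
= 7520 / 7.14201 ≈ 1052.93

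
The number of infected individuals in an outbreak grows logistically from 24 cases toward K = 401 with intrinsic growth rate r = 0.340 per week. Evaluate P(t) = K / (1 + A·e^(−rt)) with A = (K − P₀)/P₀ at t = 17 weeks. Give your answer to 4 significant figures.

A = (401 − 24)/24 = 15.70833
P(17) = 401 / (1 + 15.70833·e^(−0.34·17)) = 401 / (1 + 15.70833·0.003089)
= 401 / 1.04852 ≈ 382.44

≈ 382.4 cases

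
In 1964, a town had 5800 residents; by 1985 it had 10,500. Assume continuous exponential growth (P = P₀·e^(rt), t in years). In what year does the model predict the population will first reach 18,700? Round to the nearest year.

r = ln(10500/5800) / 21 = 0.59352/21 ≈ 0.028263 per year
t = ln(18700/5800) / r = 1.17067/0.028263 ≈ 41.42 years after 1964

year 2005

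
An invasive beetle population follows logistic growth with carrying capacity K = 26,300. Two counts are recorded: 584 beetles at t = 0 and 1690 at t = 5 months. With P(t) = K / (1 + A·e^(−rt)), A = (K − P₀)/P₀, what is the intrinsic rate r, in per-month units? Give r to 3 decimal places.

r ≈ 0.221 per month

A = (26300 − 584)/584 = 44.03425
1690 = 26300/(1 + 44.03425·e^(−r·5)) → e^(−5r) = (15.56213 − 1)/44.03425 = 0.3307
r = −ln(0.3307)/5 = 1.10654/5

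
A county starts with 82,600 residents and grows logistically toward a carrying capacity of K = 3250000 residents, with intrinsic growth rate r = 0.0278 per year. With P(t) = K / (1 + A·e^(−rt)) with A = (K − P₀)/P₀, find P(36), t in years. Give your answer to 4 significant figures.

≈ 215,300 residents

A = (3250000 − 82600)/82600 = 38.34625
P(36) = 3250000 / (1 + 38.34625·e^(−0.0278·36)) = 3250000 / (1 + 38.34625·0.367585)
= 3250000 / 15.09551 ≈ 215295.74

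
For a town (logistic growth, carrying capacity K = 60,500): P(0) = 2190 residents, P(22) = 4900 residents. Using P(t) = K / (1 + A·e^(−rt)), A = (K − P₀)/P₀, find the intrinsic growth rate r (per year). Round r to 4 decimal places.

r ≈ 0.0388 per year

A = (60500 − 2190)/2190 = 26.62557
4900 = 60500/(1 + 26.62557·e^(−r·22)) → e^(−22r) = (12.34694 − 1)/26.62557 = 0.426167
r = −ln(0.426167)/22 = 0.85292/22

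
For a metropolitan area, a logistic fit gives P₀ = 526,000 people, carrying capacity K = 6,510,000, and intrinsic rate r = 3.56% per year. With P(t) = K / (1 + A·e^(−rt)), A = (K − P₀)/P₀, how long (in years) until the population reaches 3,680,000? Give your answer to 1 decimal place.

A = (6510000 − 526000)/526000 = 11.37643
3680000 = 6510000/(1 + 11.37643·e^(−0.0356t)) → 1 + 11.37643·e^(−0.0356t) = 1.76902
e^(−0.0356t) = 0.067598 → t = ln(14.79337)/0.0356 = 2.69418/0.0356

t ≈ 75.7 years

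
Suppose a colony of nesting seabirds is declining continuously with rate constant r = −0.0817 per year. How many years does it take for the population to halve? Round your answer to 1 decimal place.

half-life = ln(2) / |r| = 0.69315 / 0.0817

half-life ≈ 8.5 years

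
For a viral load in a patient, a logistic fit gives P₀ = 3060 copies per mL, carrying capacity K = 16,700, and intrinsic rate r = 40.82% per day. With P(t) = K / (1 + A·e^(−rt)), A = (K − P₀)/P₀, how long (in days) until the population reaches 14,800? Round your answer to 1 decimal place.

t ≈ 8.7 days

A = (16700 − 3060)/3060 = 4.45752
14800 = 16700/(1 + 4.45752·e^(−0.4082t)) → 1 + 4.45752·e^(−0.4082t) = 1.12838
e^(−0.4082t) = 0.0288 → t = ln(34.72171)/0.4082 = 3.54737/0.4082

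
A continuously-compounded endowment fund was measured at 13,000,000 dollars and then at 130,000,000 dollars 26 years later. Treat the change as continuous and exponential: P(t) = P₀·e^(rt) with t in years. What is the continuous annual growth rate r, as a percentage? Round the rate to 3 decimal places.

r ≈ 8.856% per year

130000000 = 13000000 · e^(r·26)
e^(26r) = 130000000/13000000 = 10
r = ln(10) / 26 = 2.30259 / 26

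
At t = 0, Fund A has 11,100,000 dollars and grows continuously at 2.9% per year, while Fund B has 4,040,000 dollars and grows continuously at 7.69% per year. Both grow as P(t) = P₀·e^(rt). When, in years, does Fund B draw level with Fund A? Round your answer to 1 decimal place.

t ≈ 21.1 years

11100000·e^(0.029t) = 4040000·e^(0.0769t)
11100000/4040000 = e^((0.0769 − 0.029)t) → ln(2.74752) = 0.0479·t
t = 1.0107 / 0.0479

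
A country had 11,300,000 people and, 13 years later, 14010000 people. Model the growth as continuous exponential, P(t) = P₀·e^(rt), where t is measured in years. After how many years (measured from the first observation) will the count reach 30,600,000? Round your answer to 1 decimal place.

r = ln(14010000/11300000) / 13 ≈ 0.016536 per year
t = ln(30600000/11300000) / r = 0.9962 / 0.016536 ≈ 60.244

t ≈ 60.2 years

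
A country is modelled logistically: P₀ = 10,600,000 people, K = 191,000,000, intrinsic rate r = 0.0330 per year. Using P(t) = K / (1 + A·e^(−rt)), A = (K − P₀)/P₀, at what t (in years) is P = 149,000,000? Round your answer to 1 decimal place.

t ≈ 124.3 years

A = (191000000 − 10600000)/10600000 = 17.01887
149000000 = 191000000/(1 + 17.01887·e^(−0.033t)) → 1 + 17.01887·e^(−0.033t) = 1.28188
e^(−0.033t) = 0.016563 → t = ln(60.37646)/0.033 = 4.1006/0.033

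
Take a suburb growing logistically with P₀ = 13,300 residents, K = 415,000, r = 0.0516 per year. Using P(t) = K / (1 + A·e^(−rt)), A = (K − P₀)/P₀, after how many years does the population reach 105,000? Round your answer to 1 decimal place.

t ≈ 45.1 years

A = (415000 − 13300)/13300 = 30.20301
105000 = 415000/(1 + 30.20301·e^(−0.0516t)) → 1 + 30.20301·e^(−0.0516t) = 3.95238
e^(−0.0516t) = 0.097751 → t = ln(10.23005)/0.0516 = 2.32533/0.0516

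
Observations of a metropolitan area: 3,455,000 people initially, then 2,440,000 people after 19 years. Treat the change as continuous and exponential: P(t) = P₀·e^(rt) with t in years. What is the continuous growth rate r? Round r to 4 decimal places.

r ≈ -0.0183 per year

2440000 = 3455000 · e^(r·19)
e^(19r) = 2440000/3455000 = 0.70622
r = ln(0.70622) / 19 = -0.34782 / 19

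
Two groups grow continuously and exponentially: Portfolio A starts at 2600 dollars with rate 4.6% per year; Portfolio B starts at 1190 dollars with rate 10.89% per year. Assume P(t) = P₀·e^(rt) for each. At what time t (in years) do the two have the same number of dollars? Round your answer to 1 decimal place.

2600·e^(0.046t) = 1190·e^(0.1089t)
2600/1190 = e^((0.1089 − 0.046)t) → ln(2.18487) = 0.0629·t
t = 0.78156 / 0.0629

t ≈ 12.4 years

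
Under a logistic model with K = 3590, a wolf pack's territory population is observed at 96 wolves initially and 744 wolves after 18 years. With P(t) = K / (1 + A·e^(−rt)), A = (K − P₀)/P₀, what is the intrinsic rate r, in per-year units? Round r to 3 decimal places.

A = (3590 − 96)/96 = 36.39583
744 = 3590/(1 + 36.39583·e^(−r·18)) → e^(−18r) = (4.82527 − 1)/36.39583 = 0.105102
r = −ln(0.105102)/18 = 2.25283/18

r ≈ 0.125 per year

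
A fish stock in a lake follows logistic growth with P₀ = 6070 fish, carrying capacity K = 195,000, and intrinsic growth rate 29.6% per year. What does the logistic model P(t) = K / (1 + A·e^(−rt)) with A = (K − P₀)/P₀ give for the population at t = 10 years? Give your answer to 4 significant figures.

≈ 74,630 fish

A = (195000 − 6070)/6070 = 31.12521
P(10) = 195000 / (1 + 31.12521·e^(−0.296·10)) = 195000 / (1 + 31.12521·0.051819)
= 195000 / 2.61287 ≈ 74630.45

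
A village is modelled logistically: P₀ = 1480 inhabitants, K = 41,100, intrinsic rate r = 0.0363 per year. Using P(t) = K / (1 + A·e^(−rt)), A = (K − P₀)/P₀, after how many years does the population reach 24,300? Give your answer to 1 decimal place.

A = (41100 − 1480)/1480 = 26.77027
24300 = 41100/(1 + 26.77027·e^(−0.0363t)) → 1 + 26.77027·e^(−0.0363t) = 1.69136
e^(−0.0363t) = 0.025826 → t = ln(38.72128)/0.0363 = 3.65639/0.0363

t ≈ 100.7 years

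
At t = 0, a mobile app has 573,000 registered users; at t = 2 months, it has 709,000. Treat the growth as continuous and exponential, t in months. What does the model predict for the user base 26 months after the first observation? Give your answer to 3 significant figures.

≈ 9,130,000 registered users

r = ln(709000/573000) / 2 ≈ 0.106485 per month
P(26) = 573000 · e^(0.106485·26) = 573000 · 15.93643 ≈ 9131572.97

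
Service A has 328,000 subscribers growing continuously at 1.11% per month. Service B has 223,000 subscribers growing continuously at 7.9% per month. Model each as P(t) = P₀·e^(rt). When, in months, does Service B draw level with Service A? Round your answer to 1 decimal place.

t ≈ 5.7 months

328000·e^(0.0111t) = 223000·e^(0.079t)
328000/223000 = e^((0.079 − 0.0111)t) → ln(1.47085) = 0.0679·t
t = 0.38584 / 0.0679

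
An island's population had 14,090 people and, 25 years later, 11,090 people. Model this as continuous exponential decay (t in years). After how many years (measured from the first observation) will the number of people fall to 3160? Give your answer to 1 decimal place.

r = ln(11090/14090) / 25 ≈ -0.009577 per year
t = ln(3160/14090) / r = -1.49489 / -0.009577 ≈ 156.094

t ≈ 156.1 years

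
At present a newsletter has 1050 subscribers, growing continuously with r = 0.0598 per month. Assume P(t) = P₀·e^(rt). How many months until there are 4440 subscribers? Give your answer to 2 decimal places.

4440 = 1050 · e^(0.0598·t)
t = ln(4440/1050) / 0.0598 = ln(4.22857) / 0.0598 = 1.44186 / 0.0598

t ≈ 24.11 months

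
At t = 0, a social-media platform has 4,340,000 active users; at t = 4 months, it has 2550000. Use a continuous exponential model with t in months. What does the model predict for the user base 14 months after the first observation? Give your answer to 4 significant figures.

≈ 674,800 active users

r = ln(2550000/4340000) / 4 ≈ -0.132945 per month
P(14) = 4340000 · e^(-0.132945·14) = 4340000 · 0.15548 ≈ 674786.38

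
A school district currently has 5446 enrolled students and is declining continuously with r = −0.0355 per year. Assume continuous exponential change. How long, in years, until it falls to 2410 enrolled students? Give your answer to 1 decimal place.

t ≈ 23.0 years

2410 = 5446 · e^(-0.0355·t)
t = ln(2410/5446) / -0.0355 = ln(0.44253) / -0.0355 = -0.81525 / -0.0355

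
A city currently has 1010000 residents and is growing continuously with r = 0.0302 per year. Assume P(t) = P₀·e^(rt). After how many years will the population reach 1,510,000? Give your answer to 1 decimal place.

t ≈ 13.3 years

1510000 = 1010000 · e^(0.0302·t)
t = ln(1510000/1010000) / 0.0302 = ln(1.49505) / 0.0302 = 0.40216 / 0.0302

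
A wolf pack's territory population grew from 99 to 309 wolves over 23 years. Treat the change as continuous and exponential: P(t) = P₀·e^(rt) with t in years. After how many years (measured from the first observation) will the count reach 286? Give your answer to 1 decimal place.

t ≈ 21.4 years

r = ln(309/99) / 23 ≈ 0.049488 per year
t = ln(286/99) / r = 1.06087 / 0.049488 ≈ 21.437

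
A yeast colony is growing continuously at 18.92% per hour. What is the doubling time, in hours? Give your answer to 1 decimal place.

doubling time ≈ 3.7 hours

doubling time = ln(2) / |r| = 0.69315 / 0.1892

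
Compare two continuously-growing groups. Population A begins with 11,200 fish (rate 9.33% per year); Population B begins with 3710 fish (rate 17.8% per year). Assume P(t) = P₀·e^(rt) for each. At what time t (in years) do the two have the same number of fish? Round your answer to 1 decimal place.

t ≈ 13.0 years

11200·e^(0.0933t) = 3710·e^(0.178t)
11200/3710 = e^((0.178 − 0.0933)t) → ln(3.01887) = 0.0847·t
t = 1.10488 / 0.0847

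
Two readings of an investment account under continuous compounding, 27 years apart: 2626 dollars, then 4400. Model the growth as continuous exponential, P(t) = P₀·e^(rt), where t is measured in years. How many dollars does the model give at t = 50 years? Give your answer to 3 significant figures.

≈ 6,830 dollars

r = ln(4400/2626) / 27 ≈ 0.019116 per year
P(50) = 2626 · e^(0.019116·50) = 2626 · 2.6008 ≈ 6829.71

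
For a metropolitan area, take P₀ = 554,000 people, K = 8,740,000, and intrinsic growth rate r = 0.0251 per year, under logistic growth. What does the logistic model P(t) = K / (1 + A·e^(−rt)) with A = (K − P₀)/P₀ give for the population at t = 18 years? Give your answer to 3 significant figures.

A = (8740000 − 554000)/554000 = 14.77617
P(18) = 8740000 / (1 + 14.77617·e^(−0.0251·18)) = 8740000 / (1 + 14.77617·0.636481)
= 8740000 / 10.40476 ≈ 840000.13

≈ 840,000 people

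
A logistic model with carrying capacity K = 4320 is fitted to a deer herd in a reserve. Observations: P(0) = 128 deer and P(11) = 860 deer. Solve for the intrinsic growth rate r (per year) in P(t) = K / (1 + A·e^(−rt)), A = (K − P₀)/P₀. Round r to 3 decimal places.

A = (4320 − 128)/128 = 32.75
860 = 4320/(1 + 32.75·e^(−r·11)) → e^(−11r) = (5.02326 − 1)/32.75 = 0.122848
r = −ln(0.122848)/11 = 2.09681/11

r ≈ 0.191 per year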